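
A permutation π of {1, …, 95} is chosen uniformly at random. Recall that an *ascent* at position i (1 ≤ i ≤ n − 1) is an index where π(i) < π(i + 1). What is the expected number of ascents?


Write X = Σ X_I over i = 1, …, 94, with X_I the indicator of one ascent.
There are 94 indicators.
For each fixed i, the pair (π(i), π(i+1)) is a uniformly random ordered pair of distinct values from {1, …, 95}; by symmetry P[π(i) < π(i+1)] = 1/2.
By linearity: E[X] = 94 · (1/2) = (95 − 1) · (1/2) = 47 ≈ 47.000.

E[X] = 47 = 47.000.


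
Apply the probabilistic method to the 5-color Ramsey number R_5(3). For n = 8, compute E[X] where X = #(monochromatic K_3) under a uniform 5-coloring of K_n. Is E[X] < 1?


E[X] = C(8, 3) · 5^{1 − 3} = 56 · 5^{−2} = 56/25.
As a reduced fraction: E[X] = 56/25 ≈ 2.24000.
Is E[X] < 1? NO.
Since E[X] ≥ 1, the first-moment bound is inconclusive at n = 8; it does NOT by itself certify R_5(3) > 8.

E[X] = 56/25 ≈ 2.24000; E[X] ≥ 1; first-moment method inconclusive here.


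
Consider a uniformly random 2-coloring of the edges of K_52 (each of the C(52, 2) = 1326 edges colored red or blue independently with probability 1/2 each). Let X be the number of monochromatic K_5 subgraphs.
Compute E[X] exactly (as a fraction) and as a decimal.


Let X = Σ_S X_S over the C(52, 5) = 2598960 subsets S of size 5, where X_S = 1 if the K_5 on S is monochromatic.
For a fixed S, the K_5 on S has C(5, 2) = 10 edges. P[all 10 edges red] = (1/2)^10, and likewise for blue, so P[monochromatic] = 2·(1/2)^10 = 2^{1 − 10} = 1/512.
By linearity: E[X] = C(52, 5) · 2^{1 − 10} = 2598960 · 1/512 = 162435/32.
Numerically: E[X] ≈ 5076.0938.

E[X] = C(52,5)·2^(1−C(5,2)) = 162435/32 ≈ 5076.0938.


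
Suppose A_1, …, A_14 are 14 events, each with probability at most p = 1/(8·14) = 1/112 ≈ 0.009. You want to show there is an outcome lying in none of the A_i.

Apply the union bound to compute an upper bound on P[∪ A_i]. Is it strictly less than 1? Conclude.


Union bound: P[∪_{i=1}^{14} A_i] ≤ Σ_i P[A_i] ≤ 14·p = 14·(1/112) = 1/8.
Numerically: 1/8 ≈ 0.125.
Is 1/8 < 1? YES.
Since P[∪ A_i] ≤ 1/8 < 1, the complement has P[∩ A_i^c] ≥ 1 − 1/8 = 7/8 > 0, so some outcome avoids every A_i.

14·p = 1/8 ≈ 0.125; existence CERTIFIED by the union bound.


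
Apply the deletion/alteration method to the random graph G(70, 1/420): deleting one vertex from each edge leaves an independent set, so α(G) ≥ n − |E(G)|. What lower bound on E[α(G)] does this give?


E[|E(G)|] = C(70, 2)·p = 2415 · (1/420) = 23/4.
E[α(G)] ≥ n − E[|E(G)|] = 70 − 23/4 = 257/4.
Numerically: ≈ 64.2500.
(This is only a lower bound; the true E[α(G)] may be larger.)

E[α(G)] ≥ 257/4 ≈ 64.2500.


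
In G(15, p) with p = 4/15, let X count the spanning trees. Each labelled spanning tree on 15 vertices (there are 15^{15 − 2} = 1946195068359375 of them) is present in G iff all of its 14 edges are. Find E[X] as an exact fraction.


K_15 has 15^{15 − 2} = 1946195068359375 labelled spanning trees.
For each such spanning tree H, let X_H = 1 if all 14 edges of H are present in G. Then P[X_H = 1] = p^{14} = (4/15)^{14} = 268435456/29192926025390625.
By linearity: E[X] = Σ_H E[X_H] = 1946195068359375 · p^{14} = 1946195068359375 · 268435456/29192926025390625 = 268435456/15.
Numerically: E[X] ≈ 1.79e+07.

E[X] = 1946195068359375 · (4/15)^{14} = 268435456/15 ≈ 1.79e+07.


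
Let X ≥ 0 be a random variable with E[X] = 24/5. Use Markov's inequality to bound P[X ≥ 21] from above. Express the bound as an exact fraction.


μ = E[X] = 24/5, a = 21.
Markov: P[X ≥ 21] ≤ μ/a = (24/5)/21 = 8/35.
Numerically: ≈ 0.229.
(Since a = 21 > μ = 4.800, the bound 8/35 is < 1 and informative.)

P[X ≥ 21] ≤ 8/35 ≈ 0.229.


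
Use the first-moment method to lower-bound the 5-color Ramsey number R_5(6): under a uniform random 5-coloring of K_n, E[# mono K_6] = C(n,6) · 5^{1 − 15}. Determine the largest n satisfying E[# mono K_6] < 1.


We need C(n, 6) · 5^{1 − 15} < 1, i.e. C(n, 6) < 5^{15 − 1} = 6103515625.
Check values of n near the boundary:
  n = 128: C(128, 6) = 5423611200; 5423611200 < 6103515625? YES
  n = 129: C(129, 6) = 5688177600; 5688177600 < 6103515625? YES
  n = 130: C(130, 6) = 5963412000; 5963412000 < 6103515625? YES
  n = 131: C(131, 6) = 6249655776; 6249655776 < 6103515625? NO
The largest n with C(n, 6) < 6103515625 is n = 130 (where E[X] = 47707296/48828125 ≈ 0.9770454). Hence R_5(6) > 130, i.e. R_5(6) ≥ 131.

Largest n = 130; hence R_5(6) > 130.


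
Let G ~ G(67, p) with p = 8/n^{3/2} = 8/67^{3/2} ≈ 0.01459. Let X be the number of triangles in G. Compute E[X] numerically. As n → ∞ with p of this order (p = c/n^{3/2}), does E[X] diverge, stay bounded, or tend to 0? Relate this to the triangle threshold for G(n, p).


Number of potential triangles: C(67, 3) = 47905.
Each occurs with probability p³ ≈ (0.01459)³ ≈ 3.104083e-06.
By linearity: E[X] = C(67, 3)·p³ ≈ 47905 · 3.104083e-06 ≈ 0.1487.
Since α = 3/2 > 1, p = c/n^{3/2} = o(1/n) is below the triangle threshold p ~ 1/n. Asymptotically E[X] ~ (c³/6)·n^{3(1−α)} = (8³/6)·n^{-1.5} → 0, so by Markov's inequality G has no triangles w.h.p.

E[X] ≈ 0.1487; in regime p = Θ(1/n^{3/2}) E[X] tends to 0 (below the triangle threshold p ~ 1/n).


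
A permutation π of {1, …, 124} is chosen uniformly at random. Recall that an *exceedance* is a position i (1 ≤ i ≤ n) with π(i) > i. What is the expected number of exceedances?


Write X = Σ_{i=1}^{124} X_i, where X_i = 1_{π(i) > i}.
For each fixed i, π(i) is uniform over {1, …, 124} (marginal of a uniform permutation), so P[π(i) > i] = (n − i)/n. Summing: Σ_{i=1}^{124} (n − i)/n = (0 + 1 + … + 123)/124 = 124(124 − 1)/(2·124) = (124 − 1)/2.
Hence E[X] = Σ_{i=1}^{124} (124 − i)/124 = 123/2 ≈ 61.5000.

E[X] = 123/2 = 61.5000.


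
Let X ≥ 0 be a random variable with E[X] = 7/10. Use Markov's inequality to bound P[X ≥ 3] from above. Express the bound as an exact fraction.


μ = E[X] = 7/10, a = 3.
Markov: P[X ≥ 3] ≤ μ/a = (7/10)/3 = 7/30.
Numerically: ≈ 0.2333.
(Since a = 3 > μ = 0.7000, the bound 7/30 is < 1 and informative.)

P[X ≥ 3] ≤ 7/30 ≈ 0.2333.


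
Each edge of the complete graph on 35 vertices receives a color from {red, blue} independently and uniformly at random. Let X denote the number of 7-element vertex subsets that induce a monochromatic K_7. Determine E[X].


Let X = Σ_S X_S over the C(35, 7) = 6724520 subsets S of size 7, where X_S = 1 if the K_7 on S is monochromatic.
For a fixed S, the K_7 on S has C(7, 2) = 21 edges. P[all 21 edges red] = (1/2)^21, and likewise for blue, so P[monochromatic] = 2·(1/2)^21 = 2^{1 − 21} = 1/1048576.
By linearity of expectation: E[X] = C(35, 7) · 2^{1 − 21} = 6724520 · 1/1048576 = 840565/131072.
Numerically: E[X] ≈ 6.413.

E[X] = C(35,7)·2^(1−C(7,2)) = 840565/131072 ≈ 6.413.


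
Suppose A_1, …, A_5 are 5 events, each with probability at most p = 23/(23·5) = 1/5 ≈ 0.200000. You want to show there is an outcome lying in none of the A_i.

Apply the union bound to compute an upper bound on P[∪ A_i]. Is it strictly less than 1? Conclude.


Union bound: P[∪_{i=1}^{5} A_i] ≤ Σ_i P[A_i] ≤ 5·p = 5·(1/5) = 1.
Numerically: 1 ≈ 1.000000.
Is 1 < 1? NO.
Since the bound 1 is ≥ 1, the union bound is uninformative here; it does NOT by itself certify existence.

5·p = 1 ≈ 1.000000; existence NOT certified by the union bound.


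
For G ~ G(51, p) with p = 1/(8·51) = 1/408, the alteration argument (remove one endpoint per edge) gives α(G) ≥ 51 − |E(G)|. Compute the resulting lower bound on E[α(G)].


E[|E(G)|] = C(51, 2)·p = 1275 · (1/408) = 25/8.
E[α(G)] ≥ n − E[|E(G)|] = 51 − 25/8 = 383/8.
Numerically: ≈ 47.8750.
(This is only a lower bound; the true E[α(G)] may be larger.)

E[α(G)] ≥ 383/8 ≈ 47.8750.


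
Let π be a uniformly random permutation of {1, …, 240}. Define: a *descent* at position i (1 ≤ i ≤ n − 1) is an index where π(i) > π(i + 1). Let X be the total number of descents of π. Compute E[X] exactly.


Write X = Σ X_I over i = 1, …, 239, with X_I the indicator of one descent.
There are 239 indicators.
For each fixed i, the pair (π(i), π(i+1)) is a uniformly random ordered pair of distinct values from {1, …, 240}; by symmetry P[π(i) > π(i+1)] = 1/2.
By linearity: E[X] = 239 · (1/2) = (240 − 1) · (1/2) = 239/2 ≈ 119.500.

E[X] = 239/2 = 119.500.


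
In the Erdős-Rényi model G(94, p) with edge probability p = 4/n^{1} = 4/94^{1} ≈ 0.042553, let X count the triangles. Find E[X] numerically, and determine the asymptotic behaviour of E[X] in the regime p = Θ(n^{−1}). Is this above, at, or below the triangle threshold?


Number of potential triangles: C(94, 3) = 134044.
Each occurs with probability p³ ≈ (0.042553)³ ≈ 7.7054217e-05.
By linearity: E[X] = C(94, 3)·p³ ≈ 134044 · 7.7054217e-05 ≈ 10.32866.
Here α = 1, so p = 4/n is exactly at the triangle threshold p ~ 1/n. Asymptotically E[X] → c³/6 = 4³/6 = 32/3 ≈ 10.66667, a bounded constant. In this regime the triangle count is asymptotically Poisson(c³/6).

E[X] ≈ 10.32866; in regime p = Θ(1/n^{1}) E[X] stays bounded (at the triangle threshold p ~ 1/n).


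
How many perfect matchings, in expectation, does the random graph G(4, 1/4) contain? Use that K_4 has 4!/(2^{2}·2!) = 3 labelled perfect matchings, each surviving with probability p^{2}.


K_4 has 4!/(2^{2}·2!) = 3 labelled perfect matchings.
For each such perfect matching H, let X_H = 1 if all 2 edges of H are present in G. Then P[X_H = 1] = p^{2} = (1/4)^{2} = 1/16.
Summing the indicators: E[X] = Σ_H E[X_H] = 3 · p^{2} = 3 · 1/16 = 3/16.
Numerically: E[X] ≈ 0.1875.

E[X] = 3 · (1/4)^{2} = 3/16 ≈ 0.1875.


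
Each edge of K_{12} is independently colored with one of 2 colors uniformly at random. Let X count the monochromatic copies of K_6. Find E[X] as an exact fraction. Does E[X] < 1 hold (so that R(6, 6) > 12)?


E[X] = C(12, 6) · 2^{1 − 15} = 924 · 2^{−14} = 924/16384.
As a reduced fraction: E[X] = 231/4096 ≈ 0.05640.
Is E[X] < 1? YES.
Since E[X] < 1, there exists a 2-coloring of K_{12} with no monochromatic K_6; hence R(6, 6) > 12.

E[X] = 231/4096 ≈ 0.05640; E[X] < 1, so R(6, 6) > 12.


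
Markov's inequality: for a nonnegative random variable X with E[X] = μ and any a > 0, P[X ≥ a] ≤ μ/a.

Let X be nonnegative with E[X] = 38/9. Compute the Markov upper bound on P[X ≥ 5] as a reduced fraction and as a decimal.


μ = E[X] = 38/9, a = 5.
Markov: P[X ≥ 5] ≤ μ/a = (38/9)/5 = 38/45.
Numerically: ≈ 0.844.
(Since a = 5 > μ = 4.222, the bound 38/45 is < 1 and informative.)

P[X ≥ 5] ≤ 38/45 ≈ 0.844.


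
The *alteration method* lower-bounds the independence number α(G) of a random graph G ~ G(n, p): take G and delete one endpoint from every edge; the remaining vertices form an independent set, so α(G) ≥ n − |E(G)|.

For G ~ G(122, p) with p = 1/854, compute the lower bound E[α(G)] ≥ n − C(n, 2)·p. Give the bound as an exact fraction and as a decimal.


E[|E(G)|] = C(122, 2)·p = 7381 · (1/854) = 121/14.
E[α(G)] ≥ n − E[|E(G)|] = 122 − 121/14 = 1587/14.
Numerically: ≈ 113.35714.
(This is only a lower bound; the true E[α(G)] may be larger.)

E[α(G)] ≥ 1587/14 ≈ 113.35714.


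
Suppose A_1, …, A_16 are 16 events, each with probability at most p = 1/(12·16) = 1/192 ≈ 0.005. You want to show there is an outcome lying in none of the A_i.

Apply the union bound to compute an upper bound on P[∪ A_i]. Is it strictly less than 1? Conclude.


Union bound: P[∪_{i=1}^{16} A_i] ≤ Σ_i P[A_i] ≤ 16·p = 16·(1/192) = 1/12.
Numerically: 1/12 ≈ 0.083.
Is 1/12 < 1? YES.
Since P[∪ A_i] ≤ 1/12 < 1, the complement has P[∩ A_i^c] ≥ 1 − 1/12 = 11/12 > 0, so some outcome avoids every A_i.

16·p = 1/12 ≈ 0.083; existence CERTIFIED by the union bound.


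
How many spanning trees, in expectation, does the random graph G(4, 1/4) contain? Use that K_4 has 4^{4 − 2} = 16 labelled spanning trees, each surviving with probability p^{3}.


K_4 has 4^{4 − 2} = 16 labelled spanning trees.
For each such spanning tree H, let X_H = 1 if all 3 edges of H are present in G. Then P[X_H = 1] = p^{3} = (1/4)^{3} = 1/64.
By linearity of expectation: E[X] = Σ_H E[X_H] = 16 · p^{3} = 16 · 1/64 = 1/4.
Numerically: E[X] ≈ 0.25.

E[X] = 16 · (1/4)^{3} = 1/4 ≈ 0.25.


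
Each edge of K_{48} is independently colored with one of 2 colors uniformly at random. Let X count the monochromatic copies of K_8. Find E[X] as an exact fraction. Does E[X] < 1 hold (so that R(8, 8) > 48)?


E[X] = C(48, 8) · 2^{1 − 28} = 377348994 · 2^{−27} = 377348994/134217728.
As a reduced fraction: E[X] = 188674497/67108864 ≈ 2.811.
Is E[X] < 1? NO.
Since E[X] ≥ 1, the first-moment bound is inconclusive at n = 48; it does NOT by itself certify R(8, 8) > 48.

E[X] = 188674497/67108864 ≈ 2.811; E[X] ≥ 1; first-moment method inconclusive here.


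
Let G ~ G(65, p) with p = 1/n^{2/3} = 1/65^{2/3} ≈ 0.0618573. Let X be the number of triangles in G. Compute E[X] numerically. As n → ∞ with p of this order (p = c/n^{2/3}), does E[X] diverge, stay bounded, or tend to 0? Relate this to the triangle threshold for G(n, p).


Number of potential triangles: C(65, 3) = 43680.
Each occurs with probability p³ ≈ (0.0618573)³ ≈ 2.36686391e-04.
By linearity: E[X] = C(65, 3)·p³ ≈ 43680 · 2.36686391e-04 ≈ 10.338462.
Since α = 2/3 < 1, p = c/n^{2/3} ≫ 1/n is above the triangle threshold p ~ 1/n. Asymptotically E[X] ~ (c³/6)·n^{3(1−α)} = (1³/6)·n^{1} → ∞; triangles are abundant w.h.p.

E[X] ≈ 10.338462; in regime p = Θ(1/n^{2/3}) E[X] diverges (above the triangle threshold p ~ 1/n).


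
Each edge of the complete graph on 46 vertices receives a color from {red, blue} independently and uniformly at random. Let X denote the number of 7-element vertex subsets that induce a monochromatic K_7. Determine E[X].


Let X = Σ_S X_S over the C(46, 7) = 53524680 subsets S of size 7, where X_S = 1 if the K_7 on S is monochromatic.
For a fixed S, the K_7 on S has C(7, 2) = 21 edges. P[all 21 edges red] = (1/2)^21, and likewise for blue, so P[monochromatic] = 2·(1/2)^21 = 2^{1 − 21} = 1/1048576.
By linearity of expectation: E[X] = C(46, 7) · 2^{1 − 21} = 53524680 · 1/1048576 = 6690585/131072.
Numerically: E[X] ≈ 51.045.

E[X] = C(46,7)·2^(1−C(7,2)) = 6690585/131072 ≈ 51.045.


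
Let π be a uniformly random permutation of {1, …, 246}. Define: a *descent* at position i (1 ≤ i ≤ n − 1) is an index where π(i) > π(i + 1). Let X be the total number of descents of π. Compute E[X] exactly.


Write X = Σ X_I over i = 1, …, 245, with X_I the indicator of one descent.
There are 245 indicators.
For each fixed i, the pair (π(i), π(i+1)) is a uniformly random ordered pair of distinct values from {1, …, 246}; by symmetry P[π(i) > π(i+1)] = 1/2.
By linearity: E[X] = 245 · (1/2) = (246 − 1) · (1/2) = 245/2 ≈ 122.5000.

E[X] = 245/2 = 122.5000.


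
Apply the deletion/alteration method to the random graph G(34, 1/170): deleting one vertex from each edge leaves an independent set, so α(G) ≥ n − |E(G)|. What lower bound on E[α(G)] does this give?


E[|E(G)|] = C(34, 2)·p = 561 · (1/170) = 33/10.
E[α(G)] ≥ n − E[|E(G)|] = 34 − 33/10 = 307/10.
Numerically: ≈ 30.700.
(This is only a lower bound; the true E[α(G)] may be larger.)

E[α(G)] ≥ 307/10 ≈ 30.700.


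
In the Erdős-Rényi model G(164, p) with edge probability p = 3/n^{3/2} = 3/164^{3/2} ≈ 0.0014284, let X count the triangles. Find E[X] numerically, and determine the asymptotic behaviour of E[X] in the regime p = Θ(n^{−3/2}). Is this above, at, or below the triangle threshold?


Number of potential triangles: C(164, 3) = 721764.
Each occurs with probability p³ ≈ (0.0014284)³ ≈ 2.9145160e-09.
By linearity: E[X] = C(164, 3)·p³ ≈ 721764 · 2.9145160e-09 ≈ 0.00210.
Since α = 3/2 > 1, p = c/n^{3/2} = o(1/n) is below the triangle threshold p ~ 1/n. Asymptotically E[X] ~ (c³/6)·n^{3(1−α)} = (3³/6)·n^{-1.5} → 0, so by Markov's inequality G has no triangles w.h.p.

E[X] ≈ 0.00210; in regime p = Θ(1/n^{3/2}) E[X] tends to 0 (below the triangle threshold p ~ 1/n).


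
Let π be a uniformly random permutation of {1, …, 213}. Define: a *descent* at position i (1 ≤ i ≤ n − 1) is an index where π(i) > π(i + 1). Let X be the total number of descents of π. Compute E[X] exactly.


Write X = Σ X_I over i = 1, …, 212, with X_I the indicator of one descent.
There are 212 indicators.
For each fixed i, the pair (π(i), π(i+1)) is a uniformly random ordered pair of distinct values from {1, …, 213}; by symmetry P[π(i) > π(i+1)] = 1/2.
By linearity: E[X] = 212 · (1/2) = (213 − 1) · (1/2) = 106 ≈ 106.000.

E[X] = 106 = 106.000.


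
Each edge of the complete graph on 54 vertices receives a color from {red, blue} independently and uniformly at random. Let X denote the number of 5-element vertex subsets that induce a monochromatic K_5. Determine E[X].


Let X = Σ_S X_S over the C(54, 5) = 3162510 subsets S of size 5, where X_S = 1 if the K_5 on S is monochromatic.
For a fixed S, the K_5 on S has C(5, 2) = 10 edges. P[all 10 edges red] = (1/2)^10, and likewise for blue, so P[monochromatic] = 2·(1/2)^10 = 2^{1 − 10} = 1/512.
By linearity of expectation: E[X] = C(54, 5) · 2^{1 − 10} = 3162510 · 1/512 = 1581255/256.
Numerically: E[X] ≈ 6176.777344.

E[X] = C(54,5)·2^(1−C(5,2)) = 1581255/256 ≈ 6176.777344.


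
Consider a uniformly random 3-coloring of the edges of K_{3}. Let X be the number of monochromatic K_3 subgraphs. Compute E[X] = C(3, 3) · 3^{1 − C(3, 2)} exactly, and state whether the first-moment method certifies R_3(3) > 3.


E[X] = C(3, 3) · 3^{1 − 3} = 1 · 3^{−2} = 1/9.
As a reduced fraction: E[X] = 1/9 ≈ 0.11111.
Is E[X] < 1? YES.
Since E[X] < 1, there exists a 3-coloring of K_{3} with no monochromatic K_3; hence R_3(3) > 3.

E[X] = 1/9 ≈ 0.11111; E[X] < 1, so R_3(3) > 3.


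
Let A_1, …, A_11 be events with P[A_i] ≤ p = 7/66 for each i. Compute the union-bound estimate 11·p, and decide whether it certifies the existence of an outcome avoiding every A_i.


Union bound: P[∪_{i=1}^{11} A_i] ≤ Σ_i P[A_i] ≤ 11·p = 11·(7/66) = 7/6.
Numerically: 7/6 ≈ 1.166667.
Is 7/6 < 1? NO.
Since the bound 7/6 is ≥ 1, the union bound is uninformative here; it does NOT by itself certify existence.

11·p = 7/6 ≈ 1.166667; existence NOT certified by the union bound.


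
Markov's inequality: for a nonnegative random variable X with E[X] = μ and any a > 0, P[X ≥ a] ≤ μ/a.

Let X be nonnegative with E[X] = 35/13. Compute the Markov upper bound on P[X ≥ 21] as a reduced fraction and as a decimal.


μ = E[X] = 35/13, a = 21.
Markov: P[X ≥ 21] ≤ μ/a = (35/13)/21 = 5/39.
Numerically: ≈ 0.12821.
(Since a = 21 > μ = 2.69231, the bound 5/39 is < 1 and informative.)

P[X ≥ 21] ≤ 5/39 ≈ 0.12821.


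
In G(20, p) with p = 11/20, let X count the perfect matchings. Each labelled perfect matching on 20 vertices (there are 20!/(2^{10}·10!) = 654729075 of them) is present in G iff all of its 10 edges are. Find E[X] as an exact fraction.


K_20 has 20!/(2^{10}·10!) = 654729075 labelled perfect matchings.
For each such perfect matching H, let X_H = 1 if all 10 edges of H are present in G. Then P[X_H = 1] = p^{10} = (11/20)^{10} = 25937424601/10240000000000.
By linearity of expectation: E[X] = Σ_H E[X_H] = 654729075 · p^{10} = 654729075 · 25937424601/10240000000000 = 679279440675798963/409600000000.
Numerically: E[X] ≈ 1.6584e+06.

E[X] = 654729075 · (11/20)^{10} = 679279440675798963/409600000000 ≈ 1.6584e+06.


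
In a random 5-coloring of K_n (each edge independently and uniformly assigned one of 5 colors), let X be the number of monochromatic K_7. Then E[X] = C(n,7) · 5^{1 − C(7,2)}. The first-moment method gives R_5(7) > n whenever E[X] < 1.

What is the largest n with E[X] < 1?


We need C(n, 7) · 5^{1 − 21} < 1, i.e. C(n, 7) < 5^{21 − 1} = 95367431640625.
Check values of n near the boundary:
  n = 334: C(334, 7) = 86359460961576; 86359460961576 < 95367431640625? YES
  n = 335: C(335, 7) = 88202498238195; 88202498238195 < 95367431640625? YES
  n = 336: C(336, 7) = 90079147136880; 90079147136880 < 95367431640625? YES
  n = 337: C(337, 7) = 91989916924632; 91989916924632 < 95367431640625? YES
  n = 338: C(338, 7) = 93935323022736; 93935323022736 < 95367431640625? YES
  n = 339: C(339, 7) = 95915887062372; 95915887062372 < 95367431640625? NO
The largest n with C(n, 7) < 95367431640625 is n = 338 (where E[X] = 93935323022736/95367431640625 ≈ 0.985). Hence R_5(7) > 338, i.e. R_5(7) ≥ 339.

Largest n = 338; hence R_5(7) > 338.


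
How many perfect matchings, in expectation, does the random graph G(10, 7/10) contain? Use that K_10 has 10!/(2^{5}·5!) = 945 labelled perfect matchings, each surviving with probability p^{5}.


K_10 has 10!/(2^{5}·5!) = 945 labelled perfect matchings.
For each such perfect matching H, let X_H = 1 if all 5 edges of H are present in G. Then P[X_H = 1] = p^{5} = (7/10)^{5} = 16807/100000.
By linearity of expectation: E[X] = Σ_H E[X_H] = 945 · p^{5} = 945 · 16807/100000 = 3176523/20000.
Numerically: E[X] ≈ 158.826.

E[X] = 945 · (7/10)^{5} = 3176523/20000 ≈ 158.826.


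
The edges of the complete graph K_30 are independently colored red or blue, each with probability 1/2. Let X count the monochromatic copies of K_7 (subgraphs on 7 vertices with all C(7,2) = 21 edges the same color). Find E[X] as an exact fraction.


Let X = Σ_S X_S over the C(30, 7) = 2035800 subsets S of size 7, where X_S = 1 if the K_7 on S is monochromatic.
For a fixed S, the K_7 on S has C(7, 2) = 21 edges. P[all 21 edges red] = (1/2)^21, and likewise for blue, so P[monochromatic] = 2·(1/2)^21 = 2^{1 − 21} = 1/1048576.
By linearity of expectation: E[X] = C(30, 7) · 2^{1 − 21} = 2035800 · 1/1048576 = 254475/131072.
Numerically: E[X] ≈ 1.941490.

E[X] = C(30,7)·2^(1−C(7,2)) = 254475/131072 ≈ 1.941490.


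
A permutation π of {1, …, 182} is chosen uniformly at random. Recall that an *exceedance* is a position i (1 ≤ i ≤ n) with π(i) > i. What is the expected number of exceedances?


Write X = Σ_{i=1}^{182} X_i, where X_i = 1_{π(i) > i}.
For each fixed i, π(i) is uniform over {1, …, 182} (marginal of a uniform permutation), so P[π(i) > i] = (n − i)/n. Summing: Σ_{i=1}^{182} (n − i)/n = (0 + 1 + … + 181)/182 = 182(182 − 1)/(2·182) = (182 − 1)/2.
Hence E[X] = Σ_{i=1}^{182} (182 − i)/182 = 181/2 ≈ 90.5000.

E[X] = 181/2 = 90.5000.


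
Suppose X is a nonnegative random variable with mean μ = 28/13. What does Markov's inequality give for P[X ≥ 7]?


μ = E[X] = 28/13, a = 7.
Markov: P[X ≥ 7] ≤ μ/a = (28/13)/7 = 4/13.
Numerically: ≈ 0.307692.
(Since a = 7 > μ = 2.153846, the bound 4/13 is < 1 and informative.)

P[X ≥ 7] ≤ 4/13 ≈ 0.307692.


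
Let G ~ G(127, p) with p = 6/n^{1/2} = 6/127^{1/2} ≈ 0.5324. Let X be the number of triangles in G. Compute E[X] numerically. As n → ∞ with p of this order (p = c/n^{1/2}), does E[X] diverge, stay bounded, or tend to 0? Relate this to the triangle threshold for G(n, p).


Number of potential triangles: C(127, 3) = 333375.
Each occurs with probability p³ ≈ (0.5324)³ ≈ 1.509205e-01.
By linearity: E[X] = C(127, 3)·p³ ≈ 333375 · 1.509205e-01 ≈ 50313.1141.
Since α = 1/2 < 1, p = c/n^{1/2} ≫ 1/n is above the triangle threshold p ~ 1/n. Asymptotically E[X] ~ (c³/6)·n^{3(1−α)} = (6³/6)·n^{1.5} → ∞; triangles are abundant w.h.p.

E[X] ≈ 50313.1141; in regime p = Θ(1/n^{1/2}) E[X] diverges (above the triangle threshold p ~ 1/n).


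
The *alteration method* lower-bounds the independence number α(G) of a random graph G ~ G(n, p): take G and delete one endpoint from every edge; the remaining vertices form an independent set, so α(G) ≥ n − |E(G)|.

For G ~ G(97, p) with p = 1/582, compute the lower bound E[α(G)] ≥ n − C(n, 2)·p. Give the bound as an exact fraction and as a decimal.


E[|E(G)|] = C(97, 2)·p = 4656 · (1/582) = 8.
E[α(G)] ≥ n − E[|E(G)|] = 97 − 8 = 89.
Numerically: ≈ 89.0000.
(This is only a lower bound; the true E[α(G)] may be larger.)

E[α(G)] ≥ 89 ≈ 89.0000.


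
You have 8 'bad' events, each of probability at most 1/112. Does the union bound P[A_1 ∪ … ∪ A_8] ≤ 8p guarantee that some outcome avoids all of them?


Union bound: P[∪_{i=1}^{8} A_i] ≤ Σ_i P[A_i] ≤ 8·p = 8·(1/112) = 1/14.
Numerically: 1/14 ≈ 0.0714286.
Is 1/14 < 1? YES.
Since P[∪ A_i] ≤ 1/14 < 1, the complement has P[∩ A_i^c] ≥ 1 − 1/14 = 13/14 > 0, so some outcome avoids every A_i.

8·p = 1/14 ≈ 0.0714286; existence CERTIFIED by the union bound.


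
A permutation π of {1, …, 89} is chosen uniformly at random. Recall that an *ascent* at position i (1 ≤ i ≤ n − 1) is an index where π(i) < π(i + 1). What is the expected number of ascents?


Write X = Σ X_I over i = 1, …, 88, with X_I the indicator of one ascent.
There are 88 indicators.
For each fixed i, the pair (π(i), π(i+1)) is a uniformly random ordered pair of distinct values from {1, …, 89}; by symmetry P[π(i) < π(i+1)] = 1/2.
By linearity: E[X] = 88 · (1/2) = (89 − 1) · (1/2) = 44 ≈ 44.000.

E[X] = 44 = 44.000.


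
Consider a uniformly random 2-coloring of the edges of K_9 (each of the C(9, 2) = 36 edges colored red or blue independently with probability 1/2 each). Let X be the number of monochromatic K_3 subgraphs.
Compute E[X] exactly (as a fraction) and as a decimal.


Let X = Σ_S X_S over the C(9, 3) = 84 subsets S of size 3, where X_S = 1 if the K_3 on S is monochromatic.
For a fixed S, the K_3 on S has C(3, 2) = 3 edges. P[all 3 edges red] = (1/2)^3, and likewise for blue, so P[monochromatic] = 2·(1/2)^3 = 2^{1 − 3} = 1/4.
By linearity of expectation: E[X] = C(9, 3) · 2^{1 − 3} = 84 · 1/4 = 21.
Numerically: E[X] ≈ 21.0000.

E[X] = C(9,3)·2^(1−C(3,2)) = 21 ≈ 21.0000.


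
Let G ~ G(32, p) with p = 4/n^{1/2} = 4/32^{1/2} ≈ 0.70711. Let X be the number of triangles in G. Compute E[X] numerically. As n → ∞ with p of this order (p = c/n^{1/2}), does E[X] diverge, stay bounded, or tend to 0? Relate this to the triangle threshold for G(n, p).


Number of potential triangles: C(32, 3) = 4960.
Each occurs with probability p³ ≈ (0.70711)³ ≈ 3.5355339e-01.
By linearity: E[X] = C(32, 3)·p³ ≈ 4960 · 3.5355339e-01 ≈ 1753.62482.
Since α = 1/2 < 1, p = c/n^{1/2} ≫ 1/n is above the triangle threshold p ~ 1/n. Asymptotically E[X] ~ (c³/6)·n^{3(1−α)} = (4³/6)·n^{1.5} → ∞; triangles are abundant w.h.p.

E[X] ≈ 1753.62482; in regime p = Θ(1/n^{1/2}) E[X] diverges (above the triangle threshold p ~ 1/n).


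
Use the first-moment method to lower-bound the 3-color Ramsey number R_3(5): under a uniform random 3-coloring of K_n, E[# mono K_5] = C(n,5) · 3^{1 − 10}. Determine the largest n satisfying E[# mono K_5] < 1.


We need C(n, 5) · 3^{1 − 10} < 1, i.e. C(n, 5) < 3^{10 − 1} = 19683.
Check values of n near the boundary:
  n = 16: C(16, 5) = 4368; 4368 < 19683? YES
  n = 17: C(17, 5) = 6188; 6188 < 19683? YES
  n = 18: C(18, 5) = 8568; 8568 < 19683? YES
  n = 19: C(19, 5) = 11628; 11628 < 19683? YES
  n = 20: C(20, 5) = 15504; 15504 < 19683? YES
  n = 21: C(21, 5) = 20349; 20349 < 19683? NO
The largest n with C(n, 5) < 19683 is n = 20 (where E[X] = 5168/6561 ≈ 0.787685). Hence R_3(5) > 20, i.e. R_3(5) ≥ 21.

Largest n = 20; hence R_3(5) > 20.


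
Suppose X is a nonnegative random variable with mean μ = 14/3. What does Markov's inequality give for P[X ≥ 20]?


μ = E[X] = 14/3, a = 20.
Markov: P[X ≥ 20] ≤ μ/a = (14/3)/20 = 7/30.
Numerically: ≈ 0.233333.
(Since a = 20 > μ = 4.666667, the bound 7/30 is < 1 and informative.)

P[X ≥ 20] ≤ 7/30 ≈ 0.233333.


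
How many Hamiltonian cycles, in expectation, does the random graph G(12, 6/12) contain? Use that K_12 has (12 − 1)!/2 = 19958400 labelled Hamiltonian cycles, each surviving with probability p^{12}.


K_12 has (12 − 1)!/2 = 19958400 labelled Hamiltonian cycles.
For each such Hamiltonian cycle H, let X_H = 1 if all 12 edges of H are present in G. Then P[X_H = 1] = p^{12} = (1/2)^{12} = 1/4096.
By linearity of expectation: E[X] = Σ_H E[X_H] = 19958400 · p^{12} = 19958400 · 1/4096 = 155925/32.
Numerically: E[X] ≈ 4872.66.

E[X] = 19958400 · (1/2)^{12} = 155925/32 ≈ 4872.66.


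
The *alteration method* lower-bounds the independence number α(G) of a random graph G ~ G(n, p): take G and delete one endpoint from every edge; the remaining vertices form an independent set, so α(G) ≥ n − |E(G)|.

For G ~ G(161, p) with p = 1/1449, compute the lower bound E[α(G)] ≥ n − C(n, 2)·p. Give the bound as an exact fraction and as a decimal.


E[|E(G)|] = C(161, 2)·p = 12880 · (1/1449) = 80/9.
E[α(G)] ≥ n − E[|E(G)|] = 161 − 80/9 = 1369/9.
Numerically: ≈ 152.111.
(This is only a lower bound; the true E[α(G)] may be larger.)

E[α(G)] ≥ 1369/9 ≈ 152.111.


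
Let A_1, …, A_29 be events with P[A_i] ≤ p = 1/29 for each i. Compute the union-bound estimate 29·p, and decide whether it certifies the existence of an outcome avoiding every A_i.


Union bound: P[∪_{i=1}^{29} A_i] ≤ Σ_i P[A_i] ≤ 29·p = 29·(1/29) = 1.
Numerically: 1 ≈ 1.000000.
Is 1 < 1? NO.
Since the bound 1 is ≥ 1, the union bound is uninformative here; it does NOT by itself certify existence.

29·p = 1 ≈ 1.000000; existence NOT certified by the union bound.


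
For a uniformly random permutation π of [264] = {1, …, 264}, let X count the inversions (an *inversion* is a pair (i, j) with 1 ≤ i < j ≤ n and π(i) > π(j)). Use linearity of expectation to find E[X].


Write X = Σ X_I over the C(264, 2) = 34716 pairs i < j, with X_I the indicator of one inversion.
There are 34716 indicators.
For each fixed pair i < j, the values π(i) and π(j) are two distinct elements of {1, …, 264} in uniformly random order; by symmetry P[π(i) > π(j)] = 1/2.
By linearity: E[X] = 34716 · (1/2) = C(264, 2) · (1/2) = 34716/2 = 17358 ≈ 17358.0000.

E[X] = 17358 = 17358.0000.


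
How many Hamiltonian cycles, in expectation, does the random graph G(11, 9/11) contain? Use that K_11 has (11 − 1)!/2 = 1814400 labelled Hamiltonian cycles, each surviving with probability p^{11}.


K_11 has (11 − 1)!/2 = 1814400 labelled Hamiltonian cycles.
For each such Hamiltonian cycle H, let X_H = 1 if all 11 edges of H are present in G. Then P[X_H = 1] = p^{11} = (9/11)^{11} = 31381059609/285311670611.
Summing the indicators: E[X] = Σ_H E[X_H] = 1814400 · p^{11} = 1814400 · 31381059609/285311670611 = 56937794554569600/285311670611.
Numerically: E[X] ≈ 1.9956e+05.

E[X] = 1814400 · (9/11)^{11} = 56937794554569600/285311670611 ≈ 1.9956e+05.


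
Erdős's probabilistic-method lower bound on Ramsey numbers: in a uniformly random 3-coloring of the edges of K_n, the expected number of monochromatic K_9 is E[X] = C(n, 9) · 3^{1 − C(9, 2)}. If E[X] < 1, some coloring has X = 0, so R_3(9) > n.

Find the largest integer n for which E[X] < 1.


We need C(n, 9) · 3^{1 − 36} < 1, i.e. C(n, 9) < 3^{36 − 1} = 50031545098999707.
Check values of n near the boundary:
  n = 297: C(297, 9) = 43842345008337645; 43842345008337645 < 50031545098999707? YES
  n = 298: C(298, 9) = 45207677551849890; 45207677551849890 < 50031545098999707? YES
  n = 299: C(299, 9) = 46610674441390059; 46610674441390059 < 50031545098999707? YES
  n = 300: C(300, 9) = 48052241692154700; 48052241692154700 < 50031545098999707? YES
  n = 301: C(301, 9) = 49533303936090975; 49533303936090975 < 50031545098999707? YES
  n = 302: C(302, 9) = 51054804739588650; 51054804739588650 < 50031545098999707? NO
The largest n with C(n, 9) < 50031545098999707 is n = 301 (where E[X] = 16511101312030325/16677181699666569 ≈ 0.990041). Hence R_3(9) > 301, i.e. R_3(9) ≥ 302.

Largest n = 301; hence R_3(9) > 301.


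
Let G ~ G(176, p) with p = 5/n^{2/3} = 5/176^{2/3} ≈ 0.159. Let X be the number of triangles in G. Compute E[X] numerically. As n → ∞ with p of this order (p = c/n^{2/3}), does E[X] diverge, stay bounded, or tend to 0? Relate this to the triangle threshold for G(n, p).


Number of potential triangles: C(176, 3) = 893200.
Each occurs with probability p³ ≈ (0.159)³ ≈ 4.03538e-03.
By linearity: E[X] = C(176, 3)·p³ ≈ 893200 · 4.03538e-03 ≈ 3604.403.
Since α = 2/3 < 1, p = c/n^{2/3} ≫ 1/n is above the triangle threshold p ~ 1/n. Asymptotically E[X] ~ (c³/6)·n^{3(1−α)} = (5³/6)·n^{1} → ∞; triangles are abundant w.h.p.

E[X] ≈ 3604.403; in regime p = Θ(1/n^{2/3}) E[X] diverges (above the triangle threshold p ~ 1/n).


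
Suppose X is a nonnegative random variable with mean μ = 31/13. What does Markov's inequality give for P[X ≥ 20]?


μ = E[X] = 31/13, a = 20.
Markov: P[X ≥ 20] ≤ μ/a = (31/13)/20 = 31/260.
Numerically: ≈ 0.11923.
(Since a = 20 > μ = 2.38462, the bound 31/260 is < 1 and informative.)

P[X ≥ 20] ≤ 31/260 ≈ 0.11923.


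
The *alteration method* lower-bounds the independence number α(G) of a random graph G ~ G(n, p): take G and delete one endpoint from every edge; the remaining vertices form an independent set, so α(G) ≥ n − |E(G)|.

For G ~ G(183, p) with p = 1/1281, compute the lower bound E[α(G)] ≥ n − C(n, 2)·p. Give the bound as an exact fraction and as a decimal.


E[|E(G)|] = C(183, 2)·p = 16653 · (1/1281) = 13.
E[α(G)] ≥ n − E[|E(G)|] = 183 − 13 = 170.
Numerically: ≈ 170.0000.
(This is only a lower bound; the true E[α(G)] may be larger.)

E[α(G)] ≥ 170 ≈ 170.0000.


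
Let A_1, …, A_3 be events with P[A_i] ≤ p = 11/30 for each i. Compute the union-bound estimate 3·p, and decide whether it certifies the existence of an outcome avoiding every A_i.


Union bound: P[∪_{i=1}^{3} A_i] ≤ Σ_i P[A_i] ≤ 3·p = 3·(11/30) = 11/10.
Numerically: 11/10 ≈ 1.10000.
Is 11/10 < 1? NO.
Since the bound 11/10 is ≥ 1, the union bound is uninformative here; it does NOT by itself certify existence.

3·p = 11/10 ≈ 1.10000; existence NOT certified by the union bound.


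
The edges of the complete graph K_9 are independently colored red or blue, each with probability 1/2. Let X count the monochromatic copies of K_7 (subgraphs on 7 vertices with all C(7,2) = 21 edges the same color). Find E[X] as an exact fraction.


Let X = Σ_S X_S over the C(9, 7) = 36 subsets S of size 7, where X_S = 1 if the K_7 on S is monochromatic.
For a fixed S, the K_7 on S has C(7, 2) = 21 edges. P[all 21 edges red] = (1/2)^21, and likewise for blue, so P[monochromatic] = 2·(1/2)^21 = 2^{1 − 21} = 1/1048576.
By linearity of expectation: E[X] = C(9, 7) · 2^{1 − 21} = 36 · 1/1048576 = 9/262144.
Numerically: E[X] ≈ 0.0000.

E[X] = C(9,7)·2^(1−C(7,2)) = 9/262144 ≈ 0.0000.


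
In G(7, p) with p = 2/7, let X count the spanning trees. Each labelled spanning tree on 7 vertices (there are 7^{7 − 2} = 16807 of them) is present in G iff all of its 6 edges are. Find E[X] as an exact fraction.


K_7 has 7^{7 − 2} = 16807 labelled spanning trees.
For each such spanning tree H, let X_H = 1 if all 6 edges of H are present in G. Then P[X_H = 1] = p^{6} = (2/7)^{6} = 64/117649.
By linearity: E[X] = Σ_H E[X_H] = 16807 · p^{6} = 16807 · 64/117649 = 64/7.
Numerically: E[X] ≈ 9.143.

E[X] = 16807 · (2/7)^{6} = 64/7 ≈ 9.143.


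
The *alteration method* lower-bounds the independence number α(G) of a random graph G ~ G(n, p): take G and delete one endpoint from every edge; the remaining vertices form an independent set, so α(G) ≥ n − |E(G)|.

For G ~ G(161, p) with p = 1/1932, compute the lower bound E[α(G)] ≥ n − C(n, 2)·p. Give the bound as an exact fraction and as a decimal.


E[|E(G)|] = C(161, 2)·p = 12880 · (1/1932) = 20/3.
E[α(G)] ≥ n − E[|E(G)|] = 161 − 20/3 = 463/3.
Numerically: ≈ 154.3333.
(This is only a lower bound; the true E[α(G)] may be larger.)

E[α(G)] ≥ 463/3 ≈ 154.3333.


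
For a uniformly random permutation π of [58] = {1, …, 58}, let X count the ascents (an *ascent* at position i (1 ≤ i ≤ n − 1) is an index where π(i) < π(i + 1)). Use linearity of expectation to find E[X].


Write X = Σ X_I over i = 1, …, 57, with X_I the indicator of one ascent.
There are 57 indicators.
For each fixed i, the pair (π(i), π(i+1)) is a uniformly random ordered pair of distinct values from {1, …, 58}; by symmetry P[π(i) < π(i+1)] = 1/2.
By linearity: E[X] = 57 · (1/2) = (58 − 1) · (1/2) = 57/2 ≈ 28.5000.

E[X] = 57/2 = 28.5000.


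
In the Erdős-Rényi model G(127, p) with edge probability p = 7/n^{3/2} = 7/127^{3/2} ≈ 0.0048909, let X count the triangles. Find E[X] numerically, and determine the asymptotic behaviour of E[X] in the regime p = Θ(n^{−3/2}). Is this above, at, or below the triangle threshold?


Number of potential triangles: C(127, 3) = 333375.
Each occurs with probability p³ ≈ (0.0048909)³ ≈ 1.1699771e-07.
By linearity: E[X] = C(127, 3)·p³ ≈ 333375 · 1.1699771e-07 ≈ 0.03900.
Since α = 3/2 > 1, p = c/n^{3/2} = o(1/n) is below the triangle threshold p ~ 1/n. Asymptotically E[X] ~ (c³/6)·n^{3(1−α)} = (7³/6)·n^{-1.5} → 0, so by Markov's inequality G has no triangles w.h.p.

E[X] ≈ 0.03900; in regime p = Θ(1/n^{3/2}) E[X] tends to 0 (below the triangle threshold p ~ 1/n).


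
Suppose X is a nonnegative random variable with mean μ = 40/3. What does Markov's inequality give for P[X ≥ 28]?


μ = E[X] = 40/3, a = 28.
Markov: P[X ≥ 28] ≤ μ/a = (40/3)/28 = 10/21.
Numerically: ≈ 0.476.
(Since a = 28 > μ = 13.333, the bound 10/21 is < 1 and informative.)

P[X ≥ 28] ≤ 10/21 ≈ 0.476.


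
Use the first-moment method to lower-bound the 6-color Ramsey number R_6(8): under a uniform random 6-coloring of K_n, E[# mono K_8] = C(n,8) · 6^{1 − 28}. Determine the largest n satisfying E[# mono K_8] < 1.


We need C(n, 8) · 6^{1 − 28} < 1, i.e. C(n, 8) < 6^{28 − 1} = 1023490369077469249536.
Check values of n near the boundary:
  n = 1593: C(1593, 8) = 1010555394551193970323; 1010555394551193970323 < 1023490369077469249536? YES
  n = 1594: C(1594, 8) = 1015652773590544255167; 1015652773590544255167 < 1023490369077469249536? YES
  n = 1595: C(1595, 8) = 1020772636343363633895; 1020772636343363633895 < 1023490369077469249536? YES
  n = 1596: C(1596, 8) = 1025915067760710553965; 1025915067760710553965 < 1023490369077469249536? NO
  n = 1597: C(1597, 8) = 1031080153060953275445; 1031080153060953275445 < 1023490369077469249536? NO
The largest n with C(n, 8) < 1023490369077469249536 is n = 1595 (where E[X] = 113419181815929292655/113721152119718805504 ≈ 0.997). Hence R_6(8) > 1595, i.e. R_6(8) ≥ 1596.

Largest n = 1595; hence R_6(8) > 1595.


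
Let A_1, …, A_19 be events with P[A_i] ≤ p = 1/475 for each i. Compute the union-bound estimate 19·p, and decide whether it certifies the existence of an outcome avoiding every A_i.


Union bound: P[∪_{i=1}^{19} A_i] ≤ Σ_i P[A_i] ≤ 19·p = 19·(1/475) = 1/25.
Numerically: 1/25 ≈ 0.040.
Is 1/25 < 1? YES.
Since P[∪ A_i] ≤ 1/25 < 1, the complement has P[∩ A_i^c] ≥ 1 − 1/25 = 24/25 > 0, so some outcome avoids every A_i.

19·p = 1/25 ≈ 0.040; existence CERTIFIED by the union bound.


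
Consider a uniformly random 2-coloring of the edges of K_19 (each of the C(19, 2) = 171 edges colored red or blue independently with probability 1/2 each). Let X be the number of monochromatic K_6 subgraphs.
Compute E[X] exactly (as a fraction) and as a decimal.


Let X = Σ_S X_S over the C(19, 6) = 27132 subsets S of size 6, where X_S = 1 if the K_6 on S is monochromatic.
For a fixed S, the K_6 on S has C(6, 2) = 15 edges. P[all 15 edges red] = (1/2)^15, and likewise for blue, so P[monochromatic] = 2·(1/2)^15 = 2^{1 − 15} = 1/16384.
Summing: E[X] = C(19, 6) · 2^{1 − 15} = 27132 · 1/16384 = 6783/4096.
Numerically: E[X] ≈ 1.656.

E[X] = C(19,6)·2^(1−C(6,2)) = 6783/4096 ≈ 1.656.
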